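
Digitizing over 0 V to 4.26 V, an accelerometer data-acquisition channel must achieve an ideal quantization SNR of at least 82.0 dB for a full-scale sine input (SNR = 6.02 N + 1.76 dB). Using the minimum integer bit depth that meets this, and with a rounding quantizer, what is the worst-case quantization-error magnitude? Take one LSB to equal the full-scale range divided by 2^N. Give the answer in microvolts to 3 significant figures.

130 µV

Range is 4.26 V.
Solving 6.02 N ≥ 82.0 − 1.76: N ≥ 13.329. Round up → N = 14.
LSB = 4.26 V / 2^14 = 260.01 µV.
Max error for round-to-nearest is LSB/2 = 130 µV.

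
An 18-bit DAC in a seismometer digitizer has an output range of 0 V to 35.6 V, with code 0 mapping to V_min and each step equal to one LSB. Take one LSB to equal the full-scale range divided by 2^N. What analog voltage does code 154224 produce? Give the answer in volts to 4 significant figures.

Range is 35.6 V. LSB = 35.6 V / 2^18.
V_out = V_min + code × LSB = 0 V + 154224 × 35.6 V / 262144
      = 0 + 20.9441 = 20.9441 V.

20.94 V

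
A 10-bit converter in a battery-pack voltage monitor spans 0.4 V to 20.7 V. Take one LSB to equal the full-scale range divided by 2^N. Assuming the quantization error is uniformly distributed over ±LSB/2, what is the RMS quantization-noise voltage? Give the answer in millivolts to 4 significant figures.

5.723 mV

Full-scale range = 20.7 V − (0.4 V) = 20.3 V.
LSB = 20.3 V ÷ 2^10 = 20.3/1024 V = 19.8242 mV.
For a uniform distribution on [−LSB/2, +LSB/2], V_rms = LSB/√12 = 19.8242 mV/3.4641 = 5.723 mV.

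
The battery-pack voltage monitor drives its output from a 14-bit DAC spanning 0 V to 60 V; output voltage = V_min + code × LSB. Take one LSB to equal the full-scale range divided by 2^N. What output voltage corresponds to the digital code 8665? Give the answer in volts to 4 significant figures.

Span = 60 V. LSB = 60 V / 2^14.
V_out = 0 + 8665 × (60/16384) V
      = 0 + 31.7322 = 31.7322 V.

31.73 V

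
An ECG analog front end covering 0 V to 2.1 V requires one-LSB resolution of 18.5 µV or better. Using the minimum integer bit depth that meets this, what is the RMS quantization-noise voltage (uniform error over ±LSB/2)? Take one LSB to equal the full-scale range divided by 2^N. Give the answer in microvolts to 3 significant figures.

V_FS = 2.1 V.
2.1 V / 18.5 µV = 113500. Since 2^16 = 65536 and 2^17 = 131072, N = 17.
LSB = 2.1 V / 2^17 = 16.022 µV.
V_rms = LSB/√12 = 4.63 µV.

4.63 µV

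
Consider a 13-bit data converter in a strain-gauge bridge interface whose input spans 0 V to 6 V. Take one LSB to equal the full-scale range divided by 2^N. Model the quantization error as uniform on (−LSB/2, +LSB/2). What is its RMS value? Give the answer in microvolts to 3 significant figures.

Full-scale range = 6 V.
One LSB is 6 V / 8192 = 0.73242 mV.
For a uniform distribution on [−LSB/2, +LSB/2], V_rms = LSB/√12 = 0.73242 mV/3.4641 = 211 µV.

211 µV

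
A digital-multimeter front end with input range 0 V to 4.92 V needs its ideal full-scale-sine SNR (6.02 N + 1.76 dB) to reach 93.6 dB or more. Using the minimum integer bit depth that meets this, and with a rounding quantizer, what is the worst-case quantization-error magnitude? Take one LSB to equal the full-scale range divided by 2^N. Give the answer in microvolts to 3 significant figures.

37.5 µV

Full-scale range = 4.92 V.
Required N = ⌈(93.6 − 1.76)/6.02⌉ = ⌈15.256⌉ = 16.
Step size = 4.92/65536 V = 75.073 µV.
|e|_max = LSB/2 = 37.5 µV.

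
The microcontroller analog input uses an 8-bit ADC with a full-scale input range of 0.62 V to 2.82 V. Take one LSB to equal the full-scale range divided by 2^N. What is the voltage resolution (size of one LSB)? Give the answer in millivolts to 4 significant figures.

8.594 mV

The full-scale span is 2.82 − (0.62) = 2.2 V.
2^8 = 256 levels.
LSB = 2.2 V ÷ 2^8 = 2.2/256 V = 8.594 mV.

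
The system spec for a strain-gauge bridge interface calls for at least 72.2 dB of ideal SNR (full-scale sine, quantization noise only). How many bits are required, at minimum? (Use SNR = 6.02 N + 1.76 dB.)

12 bits

6.02 N + 1.76 ≥ 72.2 gives N ≥ 11.701, so the minimum integer is 12.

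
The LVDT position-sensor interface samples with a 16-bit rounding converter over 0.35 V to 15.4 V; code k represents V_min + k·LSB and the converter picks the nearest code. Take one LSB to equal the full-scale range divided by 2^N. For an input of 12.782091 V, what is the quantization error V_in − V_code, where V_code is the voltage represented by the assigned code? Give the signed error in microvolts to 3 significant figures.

Full-scale range = 15.4 V − (0.35 V) = 15.05 V. LSB = 15.05 V / 2^16 ≈ 229.6 µV.
Position in LSBs: (12.782091 − (0.35)) × 65536/15.05 = 54136.1805; rounding gives k = 54136.
V_code = 0.35 + (54136/65536) × 15.05 = 12.782049561 V.
Error = V_in − V_code = 12.782091 − (12.782049561) = +41.4 µV.

+41.4 µV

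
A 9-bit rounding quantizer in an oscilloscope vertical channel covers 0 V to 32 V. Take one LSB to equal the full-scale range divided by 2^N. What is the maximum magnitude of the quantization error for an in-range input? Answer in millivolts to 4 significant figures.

Span = 32 V.
One LSB is 32 V / 512 = 62.5000 mV.
A rounding quantizer has |error| ≤ LSB/2 = 31.25 mV.

31.25 mV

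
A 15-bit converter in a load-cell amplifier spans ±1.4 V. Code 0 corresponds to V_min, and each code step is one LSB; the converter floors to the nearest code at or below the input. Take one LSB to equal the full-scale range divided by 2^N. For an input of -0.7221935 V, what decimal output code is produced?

7932

Span: 1.4 V − (-1.4 V) = 2.8 V. LSB = 2.8 V / 2^15 ≈ 85.45 µV.
code = ⌊(V_in − V_min)/LSB⌋ = ⌊(V_in − V_min) × 2^15 / range⌋
     = ⌊(-0.7221935 − (-1.4)) × 32768 / 2.8⌋ = ⌊0.6778065 × 32768/2.8⌋
     = ⌊7932.273⌋ = 7932.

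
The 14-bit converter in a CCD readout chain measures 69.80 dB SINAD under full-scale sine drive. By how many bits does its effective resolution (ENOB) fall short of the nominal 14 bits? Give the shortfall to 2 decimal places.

ENOB = (SINAD − 1.76)/6.02 = (69.80 − 1.76)/6.02 = 11.3023 bits.
Lost resolution: 14 − 11.3023 = 2.6977 bits.

2.70 bits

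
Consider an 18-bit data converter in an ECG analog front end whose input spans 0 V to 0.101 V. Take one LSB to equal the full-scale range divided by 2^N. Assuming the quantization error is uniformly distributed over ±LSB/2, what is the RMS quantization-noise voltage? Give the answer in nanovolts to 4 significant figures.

V_FS = 0.101 V.
One LSB is 0.101 V / 262144 = 385.284 nV.
σ_q = LSB/√12 = 385.284 nV/3.4641 = 111.2 nV.

111.2 nV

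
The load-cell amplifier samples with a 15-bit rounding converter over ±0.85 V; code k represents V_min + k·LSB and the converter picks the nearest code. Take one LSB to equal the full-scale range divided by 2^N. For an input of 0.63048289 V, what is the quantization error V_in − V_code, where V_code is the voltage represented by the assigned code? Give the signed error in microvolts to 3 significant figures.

−13.3 µV

Span: 0.85 V − (-0.85 V) = 1.7 V. LSB = 1.7 V / 2^15 ≈ 51.88 µV.
(0.63048289 − (-0.85)) / LSB = 1.48048289 × 32768/1.7 = 28536.7431. Nearest integer: k = 28537.
Reconstructed level: -0.85 + 28537 × 1.7/32768 V = 0.63049621582 V.
e = 0.63048289 − (0.63049621582) = −13.3 µV.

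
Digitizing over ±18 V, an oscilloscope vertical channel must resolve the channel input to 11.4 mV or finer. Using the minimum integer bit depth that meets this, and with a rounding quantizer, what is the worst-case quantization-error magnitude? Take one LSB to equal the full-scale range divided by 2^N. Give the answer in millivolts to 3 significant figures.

4.39 mV

The full-scale span is 18 − (-18) = 36 V.
Levels needed ≥ 36/11.4 mV = 3158. 2^12 = 4096 suffices, so N_min = 12.
Step size = 36/4096 V = 8.7891 mV.
Half an LSB is 4.39 mV.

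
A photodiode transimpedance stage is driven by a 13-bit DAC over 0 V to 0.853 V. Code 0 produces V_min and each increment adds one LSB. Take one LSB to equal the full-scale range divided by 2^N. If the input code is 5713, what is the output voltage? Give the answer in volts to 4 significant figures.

0.5949 V

V_FS = 0.853 V. LSB = 0.853 V / 2^13.
V_out = V_min + code × LSB = 0 V + 5713 × 0.853 V / 8192
      = 0 + 0.594872 = 0.594872 V.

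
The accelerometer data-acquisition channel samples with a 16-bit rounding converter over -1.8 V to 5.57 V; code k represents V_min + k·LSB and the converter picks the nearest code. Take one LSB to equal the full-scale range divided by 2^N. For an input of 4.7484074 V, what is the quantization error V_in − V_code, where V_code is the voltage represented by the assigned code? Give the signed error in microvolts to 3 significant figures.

+20.3 µV

Full-scale range = 5.57 V − (-1.8 V) = 7.37 V. LSB = 7.37 V / 2^16 ≈ 112.5 µV.
Position in LSBs: (4.7484074 − (-1.8)) × 65536/7.37 = 58230.1801; rounding gives k = 58230.
V_code = V_min + k × range/2^16 = -1.8 + 58230 × 7.37/65536 = 4.7483871460 V.
V_in − V_code = 4.7484074 − (4.7483871460) = +20.3 µV.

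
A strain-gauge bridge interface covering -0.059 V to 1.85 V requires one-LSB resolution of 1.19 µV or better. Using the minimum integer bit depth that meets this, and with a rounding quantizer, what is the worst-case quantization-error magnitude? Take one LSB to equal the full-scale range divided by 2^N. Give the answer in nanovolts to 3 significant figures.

The full-scale span is 1.85 − (-0.059) = 1.909 V.
1.909 V / 1.19 µV = 1.604e6. Since 2^20 = 1048576 and 2^21 = 2097152, N = 21.
Step size = 1.909/2097152 V = 0.91028 µV.
|e|_max = LSB/2 = 455 nV.

455 nV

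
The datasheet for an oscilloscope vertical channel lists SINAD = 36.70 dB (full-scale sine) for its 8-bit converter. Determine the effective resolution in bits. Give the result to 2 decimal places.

5.80 bits

Inverting SNR = 6.02 N + 1.76: N_eff = (36.70 − 1.76)/6.02 = 5.8040.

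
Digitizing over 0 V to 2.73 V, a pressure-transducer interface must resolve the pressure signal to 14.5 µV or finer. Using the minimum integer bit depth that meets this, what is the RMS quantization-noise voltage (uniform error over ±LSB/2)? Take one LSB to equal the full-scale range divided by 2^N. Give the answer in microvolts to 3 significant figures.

Full-scale range = 2.73 V.
2.73 V / 14.5 µV = 188300. Since 2^17 = 131072 and 2^18 = 262144, N = 18.
Step size = 2.73/262144 V = 10.414 µV.
σ_q = LSB/√12 = 10.414 µV/3.4641 = 3.01 µV.

3.01 µV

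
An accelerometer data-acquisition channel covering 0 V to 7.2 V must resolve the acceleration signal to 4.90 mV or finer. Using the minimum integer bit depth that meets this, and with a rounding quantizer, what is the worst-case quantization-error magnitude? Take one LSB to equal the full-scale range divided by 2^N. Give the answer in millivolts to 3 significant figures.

1.76 mV

Full-scale range = 7.2 V.
Need 2^N ≥ 7.2 V / 4.90 mV = 1469 → N_min = 11.
One LSB is 7.2 V / 2048 = 3.5156 mV.
Half an LSB is 1.76 mV.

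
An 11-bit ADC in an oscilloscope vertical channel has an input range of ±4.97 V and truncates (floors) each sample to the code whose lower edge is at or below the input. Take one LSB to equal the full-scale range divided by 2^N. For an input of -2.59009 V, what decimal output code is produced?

Full-scale range = 4.97 V − (-4.97 V) = 9.94 V. LSB = 9.94 V / 2^11 ≈ 4.854 mV.
(V_in − V_min) × 2^11/range = (-2.59009 − (-4.97)) × 2048/9.94 = 490.348.
Floor → code = 490.

490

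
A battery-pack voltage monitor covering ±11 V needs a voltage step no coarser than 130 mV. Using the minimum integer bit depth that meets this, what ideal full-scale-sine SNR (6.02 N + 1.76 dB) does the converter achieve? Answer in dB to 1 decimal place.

Range = 11 − (-11) = 22 V.
Need 2^N ≥ 22 V / 130 mV = 169.2 → N_min = 8.
Ideal SNR at N = 8: 6.02·8 + 1.76 = 49.9 dB.

49.9 dB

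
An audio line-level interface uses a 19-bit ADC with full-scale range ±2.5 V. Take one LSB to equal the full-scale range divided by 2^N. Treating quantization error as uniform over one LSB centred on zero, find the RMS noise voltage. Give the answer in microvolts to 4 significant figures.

Range = 2.5 − (-2.5) = 5 V.
Step size = 5/524288 V = 9.53674 µV.
V_rms = LSB/√12 = 9.53674 µV / √12 = 2.753 µV.

2.753 µV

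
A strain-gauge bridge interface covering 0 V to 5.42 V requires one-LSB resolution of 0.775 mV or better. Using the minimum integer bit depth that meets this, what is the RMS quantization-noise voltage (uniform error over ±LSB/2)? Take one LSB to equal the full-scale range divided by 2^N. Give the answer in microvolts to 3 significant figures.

Span = 5.42 V.
Need 2^N ≥ 5.42 V / 0.775 mV = 6994 → N_min = 13.
One LSB is 5.42 V / 8192 = 0.66162 mV.
V_rms = LSB/√12 = 191 µV.

191 µV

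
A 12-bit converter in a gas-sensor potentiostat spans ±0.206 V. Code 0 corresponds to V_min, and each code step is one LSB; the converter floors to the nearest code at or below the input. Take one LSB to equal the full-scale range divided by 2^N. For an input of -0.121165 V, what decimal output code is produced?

843

Full-scale range = 0.206 V − (-0.206 V) = 0.412 V. LSB = 0.412 V / 2^12 ≈ 100.6 µV.
(V_in − V_min) × 2^12/range = (-0.121165 − (-0.206)) × 4096/0.412 = 843.408.
Floor → code = 843.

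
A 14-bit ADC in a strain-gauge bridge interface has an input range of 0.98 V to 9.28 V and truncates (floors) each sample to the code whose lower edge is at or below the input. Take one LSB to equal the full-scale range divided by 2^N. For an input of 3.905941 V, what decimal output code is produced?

5775

Range = 9.28 − (0.98) = 8.3 V. LSB = 8.3 V / 2^14 ≈ 0.5066 mV.
(V_in − V_min) × 2^14/range = (3.905941 − (0.98)) × 16384/8.3 = 5775.737.
Floor → code = 5775.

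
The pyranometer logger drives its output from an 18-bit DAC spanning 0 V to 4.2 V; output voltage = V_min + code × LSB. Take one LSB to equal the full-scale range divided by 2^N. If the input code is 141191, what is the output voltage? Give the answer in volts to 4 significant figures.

Full-scale range = 4.2 V. LSB = 4.2 V / 2^18.
Output = V_min + (141191/262144) × range = 0 + 0.538601 × 4.2 V
      = 0 V + 2.26212 V = 2.26212 V.

2.262 V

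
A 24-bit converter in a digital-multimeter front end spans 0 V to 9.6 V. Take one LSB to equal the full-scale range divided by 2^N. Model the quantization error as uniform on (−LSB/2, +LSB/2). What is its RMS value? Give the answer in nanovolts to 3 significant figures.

165 nV

Range is 9.6 V.
LSB = 9.6 V ÷ 2^24 = 9.6/16777216 V = 0.57220 µV.
σ_q = LSB/√12 = 0.57220 µV/3.4641 = 165 nV.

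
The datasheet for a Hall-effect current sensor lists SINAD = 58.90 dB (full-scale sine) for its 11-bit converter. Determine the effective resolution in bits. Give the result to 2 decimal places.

9.49 bits

(58.90 − 1.76) / 6.02 = 57.14/6.02 = 9.4917 effective bits.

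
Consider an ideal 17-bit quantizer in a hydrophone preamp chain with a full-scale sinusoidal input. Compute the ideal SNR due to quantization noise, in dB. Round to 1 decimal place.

104.1 dB

SNR = 6.02·17 + 1.76 = 104.10 dB.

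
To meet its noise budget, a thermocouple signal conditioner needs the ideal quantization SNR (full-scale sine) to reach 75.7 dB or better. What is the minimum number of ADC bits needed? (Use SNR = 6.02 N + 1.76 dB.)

13 bits

N ≥ (75.7 − 1.76)/6.02 = 12.282 → N_min = 13.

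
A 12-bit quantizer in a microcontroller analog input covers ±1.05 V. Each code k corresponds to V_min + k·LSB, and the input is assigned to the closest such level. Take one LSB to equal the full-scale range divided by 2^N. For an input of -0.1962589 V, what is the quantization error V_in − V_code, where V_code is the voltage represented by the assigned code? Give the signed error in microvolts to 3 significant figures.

+103 µV

Range = 1.05 − (-1.05) = 2.1 V. LSB = 2.1 V / 2^12 ≈ 0.5127 mV.
(V_in − V_min)/LSB = (-0.1962589 − (-1.05)) × 4096/2.1 = 1665.2017 → nearest code k = 1665.
V_code = -1.05 + (1665/4096) × 2.1 = -0.1963623047 V.
Error = V_in − V_code = -0.1962589 − (-0.1963623047) = +103 µV.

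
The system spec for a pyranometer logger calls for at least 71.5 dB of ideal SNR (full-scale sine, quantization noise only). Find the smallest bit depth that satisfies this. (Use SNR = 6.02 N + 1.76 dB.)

12 bits

Solving 6.02 N ≥ 71.5 − 1.76: N ≥ 11.585. Round up → N = 12.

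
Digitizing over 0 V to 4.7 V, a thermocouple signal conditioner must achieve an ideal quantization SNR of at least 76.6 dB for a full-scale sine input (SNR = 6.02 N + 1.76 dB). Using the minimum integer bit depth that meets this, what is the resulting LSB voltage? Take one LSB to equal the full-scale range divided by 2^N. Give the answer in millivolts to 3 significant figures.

Span = 4.7 V.
6.02 N + 1.76 ≥ 76.6 gives N ≥ 12.432, so the minimum integer is 13.
One LSB is 4.7 V / 8192 = 0.574 mV.

0.574 mV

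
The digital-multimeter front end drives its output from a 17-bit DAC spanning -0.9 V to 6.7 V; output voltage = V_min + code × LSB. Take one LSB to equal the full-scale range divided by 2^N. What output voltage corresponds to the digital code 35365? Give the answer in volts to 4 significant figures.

1.151 V

The full-scale span is 6.7 − (-0.9) = 7.6 V. LSB = 7.6 V / 2^17.
Output = V_min + (35365/131072) × range = -0.9 + 0.269814 × 7.6 V
      = -0.9 + 2.05058 = 1.15058 V.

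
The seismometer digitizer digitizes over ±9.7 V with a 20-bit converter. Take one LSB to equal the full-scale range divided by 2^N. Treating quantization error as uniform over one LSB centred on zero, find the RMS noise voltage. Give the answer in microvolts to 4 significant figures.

Span: 9.7 V − (-9.7 V) = 19.4 V.
Step size = 19.4/1048576 V = 18.5013 µV.
RMS of a uniform error over width LSB is LSB/√12 = 5.341 µV.

5.341 µV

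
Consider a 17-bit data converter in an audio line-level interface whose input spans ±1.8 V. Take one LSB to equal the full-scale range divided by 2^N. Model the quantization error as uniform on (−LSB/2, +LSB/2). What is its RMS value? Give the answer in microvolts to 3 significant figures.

Range = 1.8 − (-1.8) = 3.6 V.
Step size = 3.6/131072 V = 27.466 µV.
σ_q = LSB/√12 = 27.466 µV/3.4641 = 7.93 µV.

7.93 µV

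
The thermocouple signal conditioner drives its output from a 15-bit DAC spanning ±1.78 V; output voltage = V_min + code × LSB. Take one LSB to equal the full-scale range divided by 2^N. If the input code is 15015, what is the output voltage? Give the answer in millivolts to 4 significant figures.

-148.7 mV

The full-scale span is 1.78 − (-1.78) = 3.56 V. LSB = 3.56 V / 2^15.
V_out = -1.78 + 15015 × (3.56/32768) V
      = -1.78 + 1.63127 = -0.148732 V.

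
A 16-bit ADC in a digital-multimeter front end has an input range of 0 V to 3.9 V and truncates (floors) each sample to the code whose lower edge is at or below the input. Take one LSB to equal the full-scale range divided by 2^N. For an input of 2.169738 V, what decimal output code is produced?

36460

Range is 3.9 V. LSB = 3.9 V / 2^16 ≈ 59.51 µV.
V_in − V_min = 2.169738 − (0) = 2.169738 V.
Divide by LSB: 2.169738 × 65536/3.9 = 36460.4999.
Truncating gives code 36460.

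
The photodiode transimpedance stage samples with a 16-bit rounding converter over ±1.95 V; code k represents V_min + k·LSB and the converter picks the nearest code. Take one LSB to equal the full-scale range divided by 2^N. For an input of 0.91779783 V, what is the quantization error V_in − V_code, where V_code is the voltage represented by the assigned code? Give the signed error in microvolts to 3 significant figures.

−13.8 µV

Full-scale range = 1.95 V − (-1.95 V) = 3.9 V. LSB = 3.9 V / 2^16 ≈ 59.51 µV.
Position in LSBs: (0.91779783 − (-1.95)) × 65536/3.9 = 48190.7689; rounding gives k = 48191.
V_code = V_min + k × range/2^16 = -1.95 + 48191 × 3.9/65536 = 0.91781158447 V.
Error = V_in − V_code = 0.91779783 − (0.91781158447) = −13.8 µV.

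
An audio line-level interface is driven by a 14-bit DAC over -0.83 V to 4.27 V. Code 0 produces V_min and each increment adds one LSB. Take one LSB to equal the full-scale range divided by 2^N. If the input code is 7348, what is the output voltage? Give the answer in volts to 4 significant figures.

1.457 V

Full-scale range = 4.27 V − (-0.83 V) = 5.1 V. LSB = 5.1 V / 2^14.
Output = V_min + (7348/16384) × range = -0.83 + 0.448486 × 5.1 V
      = -0.83 V + 2.28728 V = 1.45728 V.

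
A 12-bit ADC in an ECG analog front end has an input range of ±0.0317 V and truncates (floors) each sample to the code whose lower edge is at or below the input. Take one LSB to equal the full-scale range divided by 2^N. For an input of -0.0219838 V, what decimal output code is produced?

627

Full-scale range = 0.0317 V − (-0.0317 V) = 0.0634 V. LSB = 0.0634 V / 2^12 ≈ 15.48 µV.
V_in − V_min = -0.0219838 − (-0.0317) = 0.0097162 V.
Divide by LSB: 0.0097162 × 4096/0.0634 = 627.7217.
Truncating gives code 627.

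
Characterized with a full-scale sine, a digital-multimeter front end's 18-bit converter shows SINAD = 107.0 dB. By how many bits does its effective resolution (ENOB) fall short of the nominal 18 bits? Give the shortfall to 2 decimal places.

ENOB = (SINAD − 1.76)/6.02 = (107.0 − 1.76)/6.02 = 17.4817 bits.
Lost resolution: 18 − 17.4817 = 0.5183 bits.

0.52 bits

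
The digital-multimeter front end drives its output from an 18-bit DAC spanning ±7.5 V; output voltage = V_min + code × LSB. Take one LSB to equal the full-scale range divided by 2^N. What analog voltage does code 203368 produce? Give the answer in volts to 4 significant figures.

Full-scale range = 7.5 V − (-7.5 V) = 15 V. LSB = 15 V / 2^18.
Output = V_min + (203368/262144) × range = -7.5 + 0.775787 × 15 V
      = -7.5 V + 11.6368 V = 4.13681 V.

4.137 V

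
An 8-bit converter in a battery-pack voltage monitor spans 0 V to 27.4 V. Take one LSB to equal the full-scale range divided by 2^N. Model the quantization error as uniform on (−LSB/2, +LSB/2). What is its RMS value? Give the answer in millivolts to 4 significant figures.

Range is 27.4 V.
LSB = 27.4 V ÷ 2^8 = 27.4/256 V = 107.031 mV.
For a uniform distribution on [−LSB/2, +LSB/2], V_rms = LSB/√12 = 107.031 mV/3.4641 = 30.90 mV.

30.90 mV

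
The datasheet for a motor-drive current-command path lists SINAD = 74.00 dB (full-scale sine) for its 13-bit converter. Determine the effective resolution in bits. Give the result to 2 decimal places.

12.00 bits

ENOB = (SINAD − 1.76) / 6.02 = (74.00 − 1.76) / 6.02 = 72.24 / 6.02 = 12.0000.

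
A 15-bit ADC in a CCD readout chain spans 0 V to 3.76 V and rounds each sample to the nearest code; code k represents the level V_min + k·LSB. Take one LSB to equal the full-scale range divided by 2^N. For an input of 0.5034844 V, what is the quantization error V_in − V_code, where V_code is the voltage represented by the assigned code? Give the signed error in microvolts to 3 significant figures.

−21.5 µV

V_FS = 3.76 V. LSB = 3.76 V / 2^15 ≈ 114.7 µV.
(0.5034844 − (0)) / LSB = 0.5034844 × 32768/3.76 = 4387.8130. Nearest integer: k = 4388.
V_code = 0 + (4388/32768) × 3.76 = 0.50350585938 V.
Error = V_in − V_code = 0.5034844 − (0.50350585938) = −21.5 µV.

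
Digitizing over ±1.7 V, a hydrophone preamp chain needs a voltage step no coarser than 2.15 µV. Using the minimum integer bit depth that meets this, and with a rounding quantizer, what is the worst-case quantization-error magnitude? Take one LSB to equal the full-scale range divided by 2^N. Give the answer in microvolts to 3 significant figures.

0.811 µV

Range = 1.7 − (-1.7) = 3.4 V.
3.4 V / 2.15 µV = 1.581e6. Since 2^20 = 1048576 and 2^21 = 2097152, N = 21.
One LSB is 3.4 V / 2097152 = 1.6212 µV.
Half an LSB is 0.811 µV.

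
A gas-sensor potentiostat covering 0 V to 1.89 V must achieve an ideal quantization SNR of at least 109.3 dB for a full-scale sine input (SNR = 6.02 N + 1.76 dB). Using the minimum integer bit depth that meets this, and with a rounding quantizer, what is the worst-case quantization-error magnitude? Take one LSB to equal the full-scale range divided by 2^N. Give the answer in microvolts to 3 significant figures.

Full-scale range = 1.89 V.
6.02 N + 1.76 ≥ 109.3 gives N ≥ 17.864, so the minimum integer is 18.
One LSB is 1.89 V / 262144 = 7.2098 µV.
|e|_max = LSB/2 = 3.60 µV.

3.60 µV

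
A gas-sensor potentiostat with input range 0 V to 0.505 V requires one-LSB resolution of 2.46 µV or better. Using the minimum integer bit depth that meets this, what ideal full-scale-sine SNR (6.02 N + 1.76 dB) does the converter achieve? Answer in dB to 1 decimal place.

Range is 0.505 V.
Required number of levels: 0.505/2.46 µV = 205280; smallest N with 2^N ≥ that is 18.
SNR = 6.02 × 18 + 1.76 = 110.12 dB.

110.1 dB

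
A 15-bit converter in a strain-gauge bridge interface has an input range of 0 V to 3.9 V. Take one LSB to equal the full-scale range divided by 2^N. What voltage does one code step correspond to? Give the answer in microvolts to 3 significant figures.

Span = 3.9 V.
2^15 = 32768 levels.
LSB = 3.9 V / 2^15 = 119 µV.

119 µV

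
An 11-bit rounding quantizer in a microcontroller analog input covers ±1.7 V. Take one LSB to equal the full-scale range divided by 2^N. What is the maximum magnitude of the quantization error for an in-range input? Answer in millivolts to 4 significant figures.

Full-scale range = 1.7 V − (-1.7 V) = 3.4 V.
LSB = 3.4 V / 2^11 = 1.66016 mV.
A rounding quantizer has |error| ≤ LSB/2 = 0.8301 mV.

0.8301 mV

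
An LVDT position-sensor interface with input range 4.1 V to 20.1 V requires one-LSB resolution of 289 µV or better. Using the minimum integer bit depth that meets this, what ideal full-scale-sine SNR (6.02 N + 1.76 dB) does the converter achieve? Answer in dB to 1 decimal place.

Span: 20.1 V − (4.1 V) = 16 V.
Need 2^N ≥ 16 V / 289 µV = 55360 → N_min = 16.
6.02(16) + 1.76 = 98.08 dB.

98.1 dB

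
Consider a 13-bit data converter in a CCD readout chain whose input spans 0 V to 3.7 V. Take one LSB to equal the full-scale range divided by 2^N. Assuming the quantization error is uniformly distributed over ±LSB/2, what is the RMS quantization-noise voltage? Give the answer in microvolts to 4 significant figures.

130.4 µV

Range is 3.7 V.
LSB = 3.7 V / 2^13 = 451.660 µV.
V_rms = LSB/√12 = 451.660 µV / √12 = 130.4 µV.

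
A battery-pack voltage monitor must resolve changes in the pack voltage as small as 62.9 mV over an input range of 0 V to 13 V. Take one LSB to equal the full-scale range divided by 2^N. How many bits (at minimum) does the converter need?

8 bits

V_FS = 13 V.
Need 2^N ≥ 13 V / 62.9 mV = 206.7 → N_min = 8.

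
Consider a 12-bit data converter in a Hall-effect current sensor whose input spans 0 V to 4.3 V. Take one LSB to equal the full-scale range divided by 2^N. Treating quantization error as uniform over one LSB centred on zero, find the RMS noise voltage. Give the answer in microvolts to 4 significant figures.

303.1 µV

Range is 4.3 V.
One LSB is 4.3 V / 4096 = 1.04980 mV.
RMS of a uniform error over width LSB is LSB/√12 = 303.1 µV.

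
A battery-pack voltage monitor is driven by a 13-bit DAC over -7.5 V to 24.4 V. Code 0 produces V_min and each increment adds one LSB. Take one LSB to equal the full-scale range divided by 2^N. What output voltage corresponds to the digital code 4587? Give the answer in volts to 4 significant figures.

10.36 V

The full-scale span is 24.4 − (-7.5) = 31.9 V. LSB = 31.9 V / 2^13.
V_out = -7.5 + 4587 × (31.9/8192) V
      = -7.5 + 17.8620 = 10.3620 V.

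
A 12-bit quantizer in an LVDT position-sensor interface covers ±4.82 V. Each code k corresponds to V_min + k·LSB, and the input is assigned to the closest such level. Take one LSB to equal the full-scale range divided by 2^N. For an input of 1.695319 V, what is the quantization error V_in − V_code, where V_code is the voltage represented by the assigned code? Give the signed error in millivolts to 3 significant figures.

+0.788 mV

The full-scale span is 4.82 − (-4.82) = 9.64 V. LSB = 9.64 V / 2^12 ≈ 2.354 mV.
Position in LSBs: (1.695319 − (-4.82)) × 4096/9.64 = 2768.3347; rounding gives k = 2768.
Reconstructed level: -4.82 + 2768 × 9.64/4096 V = 1.694531250 V.
Error = V_in − V_code = 1.695319 − (1.694531250) = +0.788 mV.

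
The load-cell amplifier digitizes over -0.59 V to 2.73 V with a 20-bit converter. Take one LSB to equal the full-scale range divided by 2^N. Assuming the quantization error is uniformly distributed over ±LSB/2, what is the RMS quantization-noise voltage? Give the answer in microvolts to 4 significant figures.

0.9140 µV

Span: 2.73 V − (-0.59 V) = 3.32 V.
Step size = 3.32/1048576 V = 3.16620 µV.
V_rms = LSB/√12 = 3.16620 µV / √12 = 0.9140 µV.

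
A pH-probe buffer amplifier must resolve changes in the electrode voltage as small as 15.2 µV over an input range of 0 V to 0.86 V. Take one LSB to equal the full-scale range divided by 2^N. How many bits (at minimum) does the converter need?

V_FS = 0.86 V.
Levels needed ≥ 0.86/15.2 µV = 56580. 2^16 = 65536 suffices, so N_min = 16.

16 bits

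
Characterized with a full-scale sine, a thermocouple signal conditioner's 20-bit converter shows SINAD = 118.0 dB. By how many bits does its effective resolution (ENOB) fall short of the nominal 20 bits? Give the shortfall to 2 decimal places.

ENOB = (SINAD − 1.76)/6.02 = (118.0 − 1.76)/6.02 = 19.3090 bits.
Lost resolution: 20 − 19.3090 = 0.6910 bits.

0.69 bits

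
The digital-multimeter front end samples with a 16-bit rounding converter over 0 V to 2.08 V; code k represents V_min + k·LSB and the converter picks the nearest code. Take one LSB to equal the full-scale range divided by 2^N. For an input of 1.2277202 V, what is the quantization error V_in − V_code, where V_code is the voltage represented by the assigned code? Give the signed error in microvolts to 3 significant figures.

−11.7 µV

Full-scale range = 2.08 V. LSB = 2.08 V / 2^16 ≈ 31.74 µV.
(V_in − V_min)/LSB = (1.2277202 − (0)) × 65536/2.08 = 38682.6303 → nearest code k = 38683.
Reconstructed level: 0 + 38683 × 2.08/65536 V = 1.2277319336 V.
Error = V_in − V_code = 1.2277202 − (1.2277319336) = −11.7 µV.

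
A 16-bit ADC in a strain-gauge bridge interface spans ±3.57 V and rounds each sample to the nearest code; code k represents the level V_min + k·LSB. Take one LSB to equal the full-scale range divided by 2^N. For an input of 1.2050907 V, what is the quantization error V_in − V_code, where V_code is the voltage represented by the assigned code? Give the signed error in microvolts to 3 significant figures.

The full-scale span is 3.57 − (-3.57) = 7.14 V. LSB = 7.14 V / 2^16 ≈ 108.9 µV.
(1.2050907 − (-3.57)) / LSB = 4.7750907 × 65536/7.14 = 43829.1798. Nearest integer: k = 43829.
V_code = -3.57 + (43829/65536) × 7.14 = 1.2050711060 V.
Error = V_in − V_code = 1.2050907 − (1.2050711060) = +19.6 µV.

+19.6 µV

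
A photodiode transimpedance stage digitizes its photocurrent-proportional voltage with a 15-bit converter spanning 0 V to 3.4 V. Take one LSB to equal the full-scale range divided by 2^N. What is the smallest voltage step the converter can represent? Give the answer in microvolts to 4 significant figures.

Range is 3.4 V.
Number of codes = 2^15 = 32768.
LSB = 3.4 V ÷ 2^15 = 3.4/32768 V = 103.8 µV.

103.8 µV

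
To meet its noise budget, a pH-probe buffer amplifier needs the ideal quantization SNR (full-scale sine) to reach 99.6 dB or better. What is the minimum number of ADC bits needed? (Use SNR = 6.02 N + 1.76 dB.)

6.02 N + 1.76 ≥ 99.6 gives N ≥ 16.252, so the minimum integer is 17.

17 bits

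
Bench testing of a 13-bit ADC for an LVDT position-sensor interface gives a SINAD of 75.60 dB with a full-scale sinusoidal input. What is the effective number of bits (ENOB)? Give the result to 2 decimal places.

12.27 bits

ENOB = (SINAD − 1.76) / 6.02 = (75.60 − 1.76) / 6.02 = 73.84 / 6.02 = 12.2658.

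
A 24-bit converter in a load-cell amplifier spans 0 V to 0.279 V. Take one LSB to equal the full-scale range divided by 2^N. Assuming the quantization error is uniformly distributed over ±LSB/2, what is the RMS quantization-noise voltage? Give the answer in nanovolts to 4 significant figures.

4.801 nV

Span = 0.279 V.
Step size = 0.279/16777216 V = 16.6297 nV.
For a uniform distribution on [−LSB/2, +LSB/2], V_rms = LSB/√12 = 16.6297 nV/3.4641 = 4.801 nV.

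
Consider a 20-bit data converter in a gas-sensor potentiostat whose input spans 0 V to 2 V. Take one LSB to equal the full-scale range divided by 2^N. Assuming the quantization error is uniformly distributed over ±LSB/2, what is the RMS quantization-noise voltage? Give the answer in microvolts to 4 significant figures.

Full-scale range = 2 V.
Step size = 2/1048576 V = 1.90735 µV.
V_rms = LSB/√12 = 1.90735 µV / √12 = 0.5506 µV.

0.5506 µV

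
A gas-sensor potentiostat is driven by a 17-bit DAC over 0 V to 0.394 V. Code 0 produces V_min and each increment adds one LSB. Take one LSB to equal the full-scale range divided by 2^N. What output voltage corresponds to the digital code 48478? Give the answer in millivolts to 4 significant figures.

145.7 mV

V_FS = 0.394 V. LSB = 0.394 V / 2^17.
Output = V_min + (48478/131072) × range = 0 + 0.369858 × 0.394 V
      = 0 + 0.145724 = 0.145724 V.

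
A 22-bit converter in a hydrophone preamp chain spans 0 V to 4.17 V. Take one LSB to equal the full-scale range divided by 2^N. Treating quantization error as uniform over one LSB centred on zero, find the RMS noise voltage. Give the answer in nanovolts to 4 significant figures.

287.0 nV

Span = 4.17 V.
LSB = 4.17 V ÷ 2^22 = 4.17/4194304 V = 0.994205 µV.
σ_q = LSB/√12 = 0.994205 µV/3.4641 = 287.0 nV.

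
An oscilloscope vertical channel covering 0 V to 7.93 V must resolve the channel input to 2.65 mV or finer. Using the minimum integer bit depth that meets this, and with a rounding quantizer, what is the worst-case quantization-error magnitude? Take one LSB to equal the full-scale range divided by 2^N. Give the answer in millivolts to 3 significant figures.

Full-scale range = 7.93 V.
Need 2^N ≥ 7.93 V / 2.65 mV = 2992 → N_min = 12.
LSB = 7.93 V / 2^12 = 1.9360 mV.
Max error for round-to-nearest is LSB/2 = 0.968 mV.

0.968 mV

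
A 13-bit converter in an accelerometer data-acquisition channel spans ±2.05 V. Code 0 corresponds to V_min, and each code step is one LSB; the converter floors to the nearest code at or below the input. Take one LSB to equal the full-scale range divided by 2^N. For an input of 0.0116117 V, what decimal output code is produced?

Full-scale range = 2.05 V − (-2.05 V) = 4.1 V. LSB = 4.1 V / 2^13 ≈ 0.5005 mV.
(V_in − V_min) × 2^13/range = (0.0116117 − (-2.05)) × 8192/4.1 = 4119.201.
Floor → code = 4119.

4119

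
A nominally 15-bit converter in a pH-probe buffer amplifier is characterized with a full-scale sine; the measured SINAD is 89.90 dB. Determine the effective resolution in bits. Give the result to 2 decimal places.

14.64 bits

ENOB = (SINAD − 1.76) / 6.02 = (89.90 − 1.76) / 6.02 = 88.14 / 6.02 = 14.6412.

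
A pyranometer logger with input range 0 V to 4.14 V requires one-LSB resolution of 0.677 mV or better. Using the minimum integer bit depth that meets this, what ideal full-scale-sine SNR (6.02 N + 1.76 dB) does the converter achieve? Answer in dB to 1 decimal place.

V_FS = 4.14 V.
4.14 V / 0.677 mV = 6115. Since 2^12 = 4096 and 2^13 = 8192, N = 13.
SNR = 6.02 × 13 + 1.76 = 80.02 dB.

80.0 dB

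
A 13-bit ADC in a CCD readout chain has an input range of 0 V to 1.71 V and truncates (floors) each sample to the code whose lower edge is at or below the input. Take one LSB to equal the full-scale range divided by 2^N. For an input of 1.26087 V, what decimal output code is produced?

6040

V_FS = 1.71 V. LSB = 1.71 V / 2^13 ≈ 208.7 µV.
(V_in − V_min) × 2^13/range = (1.26087 − (0)) × 8192/1.71 = 6040.378.
Floor → code = 6040.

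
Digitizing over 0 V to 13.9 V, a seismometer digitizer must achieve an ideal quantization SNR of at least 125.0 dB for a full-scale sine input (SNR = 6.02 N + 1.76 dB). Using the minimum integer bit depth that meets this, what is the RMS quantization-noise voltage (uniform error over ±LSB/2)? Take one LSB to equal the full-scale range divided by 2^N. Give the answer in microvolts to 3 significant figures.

V_FS = 13.9 V.
N ≥ (125.0 − 1.76)/6.02 = 20.472 → N_min = 21.
One LSB is 13.9 V / 2097152 = 6.6280 µV.
V_rms = LSB/√12 = 1.91 µV.

1.91 µV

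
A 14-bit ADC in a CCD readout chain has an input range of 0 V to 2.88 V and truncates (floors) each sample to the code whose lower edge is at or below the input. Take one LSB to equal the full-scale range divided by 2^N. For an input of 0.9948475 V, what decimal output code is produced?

Range is 2.88 V. LSB = 2.88 V / 2^14 ≈ 175.8 µV.
(V_in − V_min) × 2^14/range = (0.9948475 − (0)) × 16384/2.88 = 5659.577.
Floor → code = 5659.

5659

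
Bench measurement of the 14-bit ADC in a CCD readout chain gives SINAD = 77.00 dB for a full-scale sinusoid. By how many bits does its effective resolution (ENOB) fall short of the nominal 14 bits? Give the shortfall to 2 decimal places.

1.50 bits

Effective bits = (77.00 − 1.76)/6.02 = 12.4983.
Lost resolution: 14 − 12.4983 = 1.5017 bits.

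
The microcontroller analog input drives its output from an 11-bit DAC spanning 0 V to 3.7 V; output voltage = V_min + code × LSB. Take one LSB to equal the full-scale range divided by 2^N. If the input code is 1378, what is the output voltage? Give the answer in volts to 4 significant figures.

2.490 V

Range is 3.7 V. LSB = 3.7 V / 2^11.
V_out = 0 + 1378 × (3.7/2048) V
      = 0 + 2.48955 = 2.48955 V.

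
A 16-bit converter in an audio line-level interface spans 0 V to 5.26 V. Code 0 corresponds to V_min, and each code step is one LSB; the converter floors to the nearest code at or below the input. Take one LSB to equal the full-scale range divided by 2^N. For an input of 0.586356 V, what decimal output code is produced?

7305

Span = 5.26 V. LSB = 5.26 V / 2^16 ≈ 80.26 µV.
V_in − V_min = 0.586356 − (0) = 0.586356 V.
Divide by LSB: 0.586356 × 65536/5.26 = 7305.5945.
Truncating gives code 7305.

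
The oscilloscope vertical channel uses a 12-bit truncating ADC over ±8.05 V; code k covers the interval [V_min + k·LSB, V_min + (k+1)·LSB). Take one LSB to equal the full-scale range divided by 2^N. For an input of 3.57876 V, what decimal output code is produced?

Span: 8.05 V − (-8.05 V) = 16.1 V. LSB = 16.1 V / 2^12 ≈ 3.931 mV.
V_in − V_min = 3.57876 − (-8.05) = 11.62876 V.
Divide by LSB: 11.62876 × 4096/16.1 = 2958.4721.
Truncating gives code 2958.

2958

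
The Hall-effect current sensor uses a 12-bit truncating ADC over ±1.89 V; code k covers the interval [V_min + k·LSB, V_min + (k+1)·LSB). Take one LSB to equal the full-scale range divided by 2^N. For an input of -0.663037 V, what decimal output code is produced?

1329

Full-scale range = 1.89 V − (-1.89 V) = 3.78 V. LSB = 3.78 V / 2^12 ≈ 0.9229 mV.
(V_in − V_min) × 2^12/range = (-0.663037 − (-1.89)) × 4096/3.78 = 1329.535.
Floor → code = 1329.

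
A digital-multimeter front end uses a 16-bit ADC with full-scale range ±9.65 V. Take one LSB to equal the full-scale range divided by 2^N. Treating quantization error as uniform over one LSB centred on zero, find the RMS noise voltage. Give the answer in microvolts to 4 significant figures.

Full-scale range = 9.65 V − (-9.65 V) = 19.3 V.
One LSB is 19.3 V / 65536 = 294.495 µV.
RMS of a uniform error over width LSB is LSB/√12 = 85.01 µV.

85.01 µV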